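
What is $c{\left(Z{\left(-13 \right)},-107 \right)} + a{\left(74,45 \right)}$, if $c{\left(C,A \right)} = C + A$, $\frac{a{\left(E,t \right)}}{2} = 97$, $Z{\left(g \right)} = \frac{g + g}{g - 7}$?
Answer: $\frac{883}{10} \approx 88.3$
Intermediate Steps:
$Z{\left(g \right)} = \frac{2 g}{-7 + g}$
$a{\left(E,t \right)} = 194$ ($a{\left(E,t \right)} = 2 \cdot 97 = 194$)
$c{\left(C,A \right)} = A + C$
$c{\left(Z{\left(-13 \right)},-107 \right)} + a{\left(74,45 \right)} = \left(-107 + 2 \left(-13\right) \frac{1}{-7 - 13}\right) + 194 = \left(-107 + 2 \left(-13\right) \frac{1}{-20}\right) + 194 = \left(-107 + 2 \left(-13\right) \left(- \frac{1}{20}\right)\right) + 194 = \left(-107 + \frac{13}{10}\right) + 194 = - \frac{1057}{10} + 194 = \frac{883}{10}$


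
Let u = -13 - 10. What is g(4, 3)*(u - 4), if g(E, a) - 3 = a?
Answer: -162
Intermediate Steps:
g(E, a) = 3 + a
u = -23
g(4, 3)*(u - 4) = (3 + 3)*(-23 - 4) = 6*(-27) = -162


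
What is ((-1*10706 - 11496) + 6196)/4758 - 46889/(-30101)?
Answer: -129349372/71610279 ≈ -1.8063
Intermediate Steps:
((-1*10706 - 11496) + 6196)/4758 - 46889/(-30101) = ((-10706 - 11496) + 6196)*(1/4758) - 46889*(-1/30101) = (-22202 + 6196)*(1/4758) + 46889/30101 = -16006*1/4758 + 46889/30101 = -8003/2379 + 46889/30101 = -129349372/71610279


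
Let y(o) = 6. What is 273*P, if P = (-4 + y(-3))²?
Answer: 1092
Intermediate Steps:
P = 4 (P = (-4 + 6)² = 2² = 4)
273*P = 273*4 = 1092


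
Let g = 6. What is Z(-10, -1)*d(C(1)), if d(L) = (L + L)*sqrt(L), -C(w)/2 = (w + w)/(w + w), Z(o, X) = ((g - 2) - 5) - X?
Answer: 0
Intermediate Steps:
Z(o, X) = -1 - X (Z(o, X) = ((6 - 2) - 5) - X = (4 - 5) - X = -1 - X)
C(w) = -2 (C(w) = -2*(w + w)/(w + w) = -2*2*w/(2*w) = -2*2*w*1/(2*w) = -2*1 = -2)
d(L) = 2*L**(3/2) (d(L) = (2*L)*sqrt(L) = 2*L**(3/2))
Z(-10, -1)*d(C(1)) = (-1 - 1*(-1))*(2*(-2)**(3/2)) = (-1 + 1)*(2*(-2*I*sqrt(2))) = 0*(-4*I*sqrt(2)) = 0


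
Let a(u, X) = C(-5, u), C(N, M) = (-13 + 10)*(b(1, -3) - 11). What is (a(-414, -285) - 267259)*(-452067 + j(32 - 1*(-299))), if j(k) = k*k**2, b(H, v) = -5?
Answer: -9569527071664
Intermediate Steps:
C(N, M) = 48 (C(N, M) = (-13 + 10)*(-5 - 11) = -3*(-16) = 48)
a(u, X) = 48
j(k) = k**3
(a(-414, -285) - 267259)*(-452067 + j(32 - 1*(-299))) = (48 - 267259)*(-452067 + (32 - 1*(-299))**3) = -267211*(-452067 + (32 + 299)**3) = -267211*(-452067 + 331**3) = -267211*(-452067 + 36264691) = -267211*35812624 = -9569527071664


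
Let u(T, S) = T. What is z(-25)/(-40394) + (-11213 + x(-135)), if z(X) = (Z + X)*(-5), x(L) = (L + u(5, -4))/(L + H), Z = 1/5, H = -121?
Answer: -28986722139/2585216 ≈ -11213.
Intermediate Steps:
Z = ⅕ (Z = 1*(⅕) = ⅕ ≈ 0.20000)
x(L) = (5 + L)/(-121 + L) (x(L) = (L + 5)/(L - 121) = (5 + L)/(-121 + L))
z(X) = -1 - 5*X (z(X) = (⅕ + X)*(-5) = -1 - 5*X)
z(-25)/(-40394) + (-11213 + x(-135)) = (-1 - 5*(-25))/(-40394) + (-11213 + (5 - 135)/(-121 - 135)) = (-1 + 125)*(-1/40394) + (-11213 - 130/(-256)) = 124*(-1/40394) + (-11213 - 1/256*(-130)) = -62/20197 + (-11213 + 65/128) = -62/20197 - 1435199/128 = -28986722139/2585216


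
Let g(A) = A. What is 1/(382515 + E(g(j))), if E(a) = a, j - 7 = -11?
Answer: 1/382511 ≈ 2.6143e-6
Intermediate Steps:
j = -4 (j = 7 - 11 = -4)
1/(382515 + E(g(j))) = 1/(382515 - 4) = 1/382511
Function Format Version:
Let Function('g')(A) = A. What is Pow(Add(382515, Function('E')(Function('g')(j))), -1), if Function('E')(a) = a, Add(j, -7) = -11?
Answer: Rational(1, 382511) ≈ 2.6143e-6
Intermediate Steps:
j = -4 (j = Add(7, -11) = -4)
Pow(Add(382515, Function('E')(Function('g')(j))), -1) = Pow(Add(382515, -4), -1) = Pow(382511, -1) = Rational(1, 382511)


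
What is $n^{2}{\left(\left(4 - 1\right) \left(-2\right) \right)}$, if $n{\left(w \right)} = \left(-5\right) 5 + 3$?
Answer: $484$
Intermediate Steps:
$n{\left(w \right)} = -22$ ($n{\left(w \right)} = -25 + 3 = -22$)
$n^{2}{\left(\left(4 - 1\right) \left(-2\right) \right)} = \left(-22\right)^{2} = 484$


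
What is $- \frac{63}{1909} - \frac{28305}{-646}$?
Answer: $\frac{3176091}{72542} \approx 43.783$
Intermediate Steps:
$- \frac{63}{1909} - \frac{28305}{-646} = \left(-63\right) \frac{1}{1909} - - \frac{1665}{38} = - \frac{63}{1909} + \frac{1665}{38} = \frac{3176091}{72542}$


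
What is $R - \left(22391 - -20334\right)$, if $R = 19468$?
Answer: $-23257$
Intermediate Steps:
$R - \left(22391 - -20334\right) = 19468 - \left(22391 - -20334\right) = 19468 - \left(22391 + 20334\right) = 19468 - 42725 = -23257$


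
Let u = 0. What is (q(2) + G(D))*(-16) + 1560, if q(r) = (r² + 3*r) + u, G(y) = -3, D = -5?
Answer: 1448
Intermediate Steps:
q(r) = r² + 3*r (q(r) = (r² + 3*r) + 0 = r² + 3*r)
(q(2) + G(D))*(-16) + 1560 = (2*(3 + 2) - 3)*(-16) + 1560 = (2*5 - 3)*(-16) + 1560 = (10 - 3)*(-16) + 1560 = 7*(-16) + 1560 = -112 + 1560 = 1448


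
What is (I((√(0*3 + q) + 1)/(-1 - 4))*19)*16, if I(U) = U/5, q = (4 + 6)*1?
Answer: -304/25 - 304*√10/25 ≈ -50.613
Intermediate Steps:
q = 10 (q = 10*1 = 10)
I(U) = U/5 (I(U) = U*(⅕) = U/5)
(I((√(0*3 + q) + 1)/(-1 - 4))*19)*16 = ((((√(0*3 + 10) + 1)/(-1 - 4))/5)*19)*16 = ((((√(0 + 10) + 1)/(-5))/5)*19)*16 = ((((√10 + 1)*(-⅕))/5)*19)*16 = ((((1 + √10)*(-⅕))/5)*19)*16 = (((-⅕ - √10/5)/5)*19)*16 = ((-1/25 - √10/25)*19)*16 = (-19/25 - 19*√10/25)*16 = -304/25 - 304*√10/25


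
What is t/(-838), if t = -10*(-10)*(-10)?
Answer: 500/419 ≈ 1.1933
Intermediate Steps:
t = -1000 (t = 100*(-10) = -1000)
t/(-838) = -1000/(-838) = -1000*(-1/838) = 500/419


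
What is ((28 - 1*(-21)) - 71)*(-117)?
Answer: 2574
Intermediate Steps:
((28 - 1*(-21)) - 71)*(-117) = ((28 + 21) - 71)*(-117) = (49 - 71)*(-117) = -22*(-117) = 2574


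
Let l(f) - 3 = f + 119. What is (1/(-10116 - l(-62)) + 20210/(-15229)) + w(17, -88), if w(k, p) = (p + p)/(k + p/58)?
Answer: -883315244477/69581666496 ≈ -12.695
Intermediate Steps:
l(f) = 122 + f (l(f) = 3 + (f + 119) = 3 + (119 + f) = 122 + f)
w(k, p) = 2*p/(k + p/58) (w(k, p) = (2*p)/(k + p*(1/58)) = (2*p)/(k + p/58) = 2*p/(k + p/58))
(1/(-10116 - l(-62)) + 20210/(-15229)) + w(17, -88) = (1/(-10116 - (122 - 62)) + 20210/(-15229)) + 116*(-88)/(-88 + 58*17) = (1/(-10116 - 1*60) + 20210*(-1/15229)) + 116*(-88)/(-88 + 986) = (1/(-10116 - 60) - 20210/15229) + 116*(-88)/898 = (1/(-10176) - 20210/15229) + 116*(-88)*(1/898) = (-1/10176 - 20210/15229) - 5104/449 = -205672189/154970304 - 5104/449 = -883315244477/69581666496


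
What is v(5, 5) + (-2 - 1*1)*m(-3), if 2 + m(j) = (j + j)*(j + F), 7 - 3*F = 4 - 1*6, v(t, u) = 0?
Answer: 6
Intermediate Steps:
F = 3 (F = 7/3 - (4 - 1*6)/3 = 7/3 - (4 - 6)/3 = 7/3 - ⅓*(-2) = 7/3 + ⅔ = 3)
m(j) = -2 + 2*j*(3 + j) (m(j) = -2 + (j + j)*(j + 3) = -2 + (2*j)*(3 + j) = -2 + 2*j*(3 + j))
v(5, 5) + (-2 - 1*1)*m(-3) = 0 + (-2 - 1*1)*(-2 + 2*(-3)² + 6*(-3)) = 0 + (-2 - 1)*(-2 + 2*9 - 18) = 0 - 3*(-2 + 18 - 18) = 0 - 3*(-2) = 0 + 6 = 6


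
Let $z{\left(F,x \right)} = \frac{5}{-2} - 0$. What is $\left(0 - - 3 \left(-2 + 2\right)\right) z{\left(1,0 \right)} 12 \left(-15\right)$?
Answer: $0$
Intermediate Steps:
$z{\left(F,x \right)} = - \frac{5}{2}$ ($z{\left(F,x \right)} = 5 \left(- \frac{1}{2}\right) + 0 = - \frac{5}{2} + 0 = - \frac{5}{2}$)
$\left(0 - - 3 \left(-2 + 2\right)\right) z{\left(1,0 \right)} 12 \left(-15\right) = \left(0 - - 3 \left(-2 + 2\right)\right) \left(- \frac{5}{2}\right) 12 \left(-15\right) = \left(0 - \left(-3\right) 0\right) \left(\left(-30\right) \left(-15\right)\right) = \left(0 - 0\right) 450 = \left(0 + 0\right) 450 = 0 \cdot 450 = 0$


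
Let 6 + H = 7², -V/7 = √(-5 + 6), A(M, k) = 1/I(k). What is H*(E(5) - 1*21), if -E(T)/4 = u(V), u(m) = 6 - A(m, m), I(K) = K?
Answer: -13717/7 ≈ -1959.6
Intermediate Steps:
A(M, k) = 1/k
V = -7 (V = -7*√(-5 + 6) = -7*√1 = -7*1 = -7)
u(m) = 6 - 1/m
E(T) = -172/7 (E(T) = -4*(6 - 1/(-7)) = -4*(6 - 1*(-⅐)) = -4*(6 + ⅐) = -4*43/7 = -172/7)
H = 43 (H = -6 + 7² = -6 + 49 = 43)
H*(E(5) - 1*21) = 43*(-172/7 - 1*21) = 43*(-172/7 - 21) = 43*(-319/7) = -13717/7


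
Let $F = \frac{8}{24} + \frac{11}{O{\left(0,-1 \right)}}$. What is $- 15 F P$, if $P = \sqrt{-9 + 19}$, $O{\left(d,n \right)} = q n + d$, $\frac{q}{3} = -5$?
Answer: $- 16 \sqrt{10} \approx -50.596$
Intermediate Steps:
$q = -15$ ($q = 3 \left(-5\right) = -15$)
$O{\left(d,n \right)} = d - 15 n$ ($O{\left(d,n \right)} = - 15 n + d = d - 15 n$)
$P = \sqrt{10} \approx 3.1623$
$F = \frac{16}{15}$ ($F = \frac{8}{24} + \frac{11}{0 - -15} = 8 \cdot \frac{1}{24} + \frac{11}{0 + 15} = \frac{1}{3} + \frac{11}{15} = \frac{16}{15} \approx 1.0667$)
$- 15 F P = \left(-15\right) \frac{16}{15} \sqrt{10} = - 16 \sqrt{10}$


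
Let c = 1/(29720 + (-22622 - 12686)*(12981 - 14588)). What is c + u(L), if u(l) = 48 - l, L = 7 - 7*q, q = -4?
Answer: 738005789/56769676 ≈ 13.000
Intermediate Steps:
L = 35 (L = 7 - 7*(-4) = 7 + 28 = 35)
c = 1/56769676 (c = 1/(29720 - 35308*(-1607)) = 1/(29720 + 56739956) = 1/56769676 ≈ 1.7615e-8)
c + u(L) = 1/56769676 + (48 - 1*35) = 1/56769676 + (48 - 35) = 1/56769676 + 13 = 738005789/56769676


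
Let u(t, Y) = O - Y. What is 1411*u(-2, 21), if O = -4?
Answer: -35275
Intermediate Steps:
u(t, Y) = -4 - Y
1411*u(-2, 21) = 1411*(-4 - 1*21) = 1411*(-4 - 21) = 1411*(-25) = -35275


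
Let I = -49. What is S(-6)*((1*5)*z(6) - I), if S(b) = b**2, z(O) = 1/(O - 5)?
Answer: 1944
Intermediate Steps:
z(O) = 1/(-5 + O)
S(-6)*((1*5)*z(6) - I) = (-6)**2*((1*5)/(-5 + 6) - 1*(-49)) = 36*(5/1 + 49) = 36*(5*1 + 49) = 36*(5 + 49) = 36*54 = 1944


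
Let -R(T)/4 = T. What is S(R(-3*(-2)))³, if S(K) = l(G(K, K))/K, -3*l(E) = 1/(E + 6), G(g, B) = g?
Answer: -1/2176782336 ≈ -4.5939e-10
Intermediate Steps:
R(T) = -4*T
l(E) = -1/(3*(6 + E)) (l(E) = -1/(3*(E + 6)) = -1/(3*(6 + E)))
S(K) = -1/(K*(18 + 3*K)) (S(K) = (-1/(18 + 3*K))/K = -1/(K*(18 + 3*K)))
S(R(-3*(-2)))³ = (-1/(3*((-(-12)*(-2)))*(6 - (-12)*(-2))))³ = (-1/(3*((-4*6))*(6 - 4*6)))³ = (-⅓/(-24*(6 - 24)))³ = (-⅓*(-1/24)/(-18))³ = (-⅓*(-1/24)*(-1/18))³ = (-1/1296)³ = -1/2176782336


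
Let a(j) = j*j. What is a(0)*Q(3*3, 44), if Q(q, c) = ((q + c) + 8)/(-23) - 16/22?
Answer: 0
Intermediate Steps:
a(j) = j²
Q(q, c) = -272/253 - c/23 - q/23 (Q(q, c) = ((c + q) + 8)*(-1/23) - 16*1/22 = (8 + c + q)*(-1/23) - 8/11 = (-8/23 - c/23 - q/23) - 8/11 = -272/253 - c/23 - q/23)
a(0)*Q(3*3, 44) = 0²*(-272/253 - 1/23*44 - 3*3/23) = 0*(-272/253 - 44/23 - 1/23*9) = 0*(-272/253 - 44/23 - 9/23) = 0*(-855/253) = 0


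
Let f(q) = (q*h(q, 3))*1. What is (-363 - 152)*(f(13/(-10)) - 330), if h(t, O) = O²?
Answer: 351951/2 ≈ 1.7598e+5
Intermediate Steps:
f(q) = 9*q (f(q) = (q*3²)*1 = (q*9)*1 = (9*q)*1 = 9*q)
(-363 - 152)*(f(13/(-10)) - 330) = (-363 - 152)*(9*(13/(-10)) - 330) = -515*(9*(13*(-⅒)) - 330) = -515*(9*(-13/10) - 330) = -515*(-117/10 - 330) = -515*(-3417/10) = 351951/2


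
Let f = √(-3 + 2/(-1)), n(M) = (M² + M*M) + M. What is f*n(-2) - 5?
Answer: -5 + 6*I*√5 ≈ -5.0 + 13.416*I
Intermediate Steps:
n(M) = M + 2*M² (n(M) = (M² + M²) + M = 2*M² + M = M + 2*M²)
f = I*√5 (f = √(-3 + 2*(-1)) = √(-3 - 2) = √(-5) = I*√5 ≈ 2.2361*I)
f*n(-2) - 5 = (I*√5)*(-2*(1 + 2*(-2))) - 5 = (I*√5)*(-2*(1 - 4)) - 5 = (I*√5)*(-2*(-3)) - 5 = (I*√5)*6 - 5 = 6*I*√5 - 5 = -5 + 6*I*√5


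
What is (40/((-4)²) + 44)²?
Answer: 8649/4 ≈ 2162.3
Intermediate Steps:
(40/((-4)²) + 44)² = (40/16 + 44)² = (40*(1/16) + 44)² = (5/2 + 44)² = (93/2)² = 8649/4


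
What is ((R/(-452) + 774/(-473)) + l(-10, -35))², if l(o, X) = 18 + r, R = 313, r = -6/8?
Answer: 343991209/1545049 ≈ 222.64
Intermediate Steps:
r = -¾ (r = -6*⅛ = -¾ ≈ -0.75000)
l(o, X) = 69/4 (l(o, X) = 18 - ¾ = 69/4)
((R/(-452) + 774/(-473)) + l(-10, -35))² = ((313/(-452) + 774/(-473)) + 69/4)² = ((313*(-1/452) + 774*(-1/473)) + 69/4)² = ((-313/452 - 18/11) + 69/4)² = (-11579/4972 + 69/4)² = (18547/1243)² = 343991209/1545049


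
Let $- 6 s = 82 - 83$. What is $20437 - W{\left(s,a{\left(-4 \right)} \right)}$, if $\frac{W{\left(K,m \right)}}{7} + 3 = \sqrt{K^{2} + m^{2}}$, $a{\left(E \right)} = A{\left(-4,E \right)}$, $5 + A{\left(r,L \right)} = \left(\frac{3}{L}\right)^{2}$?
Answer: $20458 - \frac{7 \sqrt{45433}}{48} \approx 20427.0$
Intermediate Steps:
$A{\left(r,L \right)} = -5 + \frac{9}{L^{2}}$ ($A{\left(r,L \right)} = -5 + \left(\frac{3}{L}\right)^{2} = -5 + \frac{9}{L^{2}}$)
$a{\left(E \right)} = -5 + \frac{9}{E^{2}}$
$s = \frac{1}{6}$ ($s = - \frac{82 - 83}{6} = \left(- \frac{1}{6}\right) \left(-1\right) = \frac{1}{6} \approx 0.16667$)
$W{\left(K,m \right)} = -21 + 7 \sqrt{K^{2} + m^{2}}$
$20437 - W{\left(s,a{\left(-4 \right)} \right)} = 20437 - \left(-21 + 7 \sqrt{\left(\frac{1}{6}\right)^{2} + \left(-5 + \frac{9}{16}\right)^{2}}\right) = 20437 - \left(-21 + 7 \sqrt{\frac{1}{36} + \left(-5 + 9 \cdot \frac{1}{16}\right)^{2}}\right) = 20437 - \left(-21 + 7 \sqrt{\frac{1}{36} + \left(-5 + \frac{9}{16}\right)^{2}}\right) = 20437 - \left(-21 + 7 \sqrt{\frac{1}{36} + \left(- \frac{71}{16}\right)^{2}}\right) = 20437 - \left(-21 + 7 \sqrt{\frac{1}{36} + \frac{5041}{256}}\right) = 20437 - \left(-21 + 7 \sqrt{\frac{45433}{2304}}\right) = 20437 - \left(-21 + 7 \frac{\sqrt{45433}}{48}\right) = 20437 - \left(-21 + \frac{7 \sqrt{45433}}{48}\right) = 20437 + \left(21 - \frac{7 \sqrt{45433}}{48}\right) = 20458 - \frac{7 \sqrt{45433}}{48}$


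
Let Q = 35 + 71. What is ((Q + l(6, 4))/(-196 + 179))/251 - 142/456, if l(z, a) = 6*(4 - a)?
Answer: -327125/972876 ≈ -0.33625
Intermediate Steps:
l(z, a) = 24 - 6*a
Q = 106
((Q + l(6, 4))/(-196 + 179))/251 - 142/456 = ((106 + (24 - 6*4))/(-196 + 179))/251 - 142/456 = ((106 + (24 - 24))/(-17))*(1/251) - 142*1/456 = ((106 + 0)*(-1/17))*(1/251) - 71/228 = (106*(-1/17))*(1/251) - 71/228 = -106/17*1/251 - 71/228 = -106/4267 - 71/228 = -327125/972876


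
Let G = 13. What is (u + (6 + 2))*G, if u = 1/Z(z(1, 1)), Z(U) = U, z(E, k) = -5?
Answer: 507/5 ≈ 101.40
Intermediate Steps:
u = -1/5 (u = 1/(-5) = -1/5 ≈ -0.20000)
(u + (6 + 2))*G = (-1/5 + (6 + 2))*13 = (-1/5 + 8)*13 = (39/5)*13 = 507/5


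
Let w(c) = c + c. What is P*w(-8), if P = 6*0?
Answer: 0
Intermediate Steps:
w(c) = 2*c
P = 0
P*w(-8) = 0*(2*(-8)) = 0*(-16) = 0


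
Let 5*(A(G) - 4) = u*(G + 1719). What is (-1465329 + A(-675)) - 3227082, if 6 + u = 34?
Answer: -23432803/5 ≈ -4.6866e+6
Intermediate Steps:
u = 28 (u = -6 + 34 = 28)
A(G) = 48152/5 + 28*G/5 (A(G) = 4 + (28*(G + 1719))/5 = 4 + (28*(1719 + G))/5 = 4 + (48132 + 28*G)/5 = 4 + (48132/5 + 28*G/5) = 48152/5 + 28*G/5)
(-1465329 + A(-675)) - 3227082 = (-1465329 + (48152/5 + (28/5)*(-675))) - 3227082 = (-1465329 + (48152/5 - 3780)) - 3227082 = (-1465329 + 29252/5) - 3227082 = -7297393/5 - 3227082 = -23432803/5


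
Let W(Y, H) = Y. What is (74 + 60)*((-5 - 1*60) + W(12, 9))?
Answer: -7102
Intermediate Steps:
(74 + 60)*((-5 - 1*60) + W(12, 9)) = (74 + 60)*((-5 - 1*60) + 12) = 134*((-5 - 60) + 12) = 134*(-65 + 12) = 134*(-53) = -7102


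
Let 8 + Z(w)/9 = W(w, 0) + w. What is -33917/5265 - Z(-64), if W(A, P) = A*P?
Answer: 259831/405 ≈ 641.56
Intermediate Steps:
Z(w) = -72 + 9*w (Z(w) = -72 + 9*(w*0 + w) = -72 + 9*(0 + w) = -72 + 9*w)
-33917/5265 - Z(-64) = -33917/5265 - (-72 + 9*(-64)) = -33917*1/5265 - (-72 - 576) = -2609/405 - 1*(-648) = -2609/405 + 648 = 259831/405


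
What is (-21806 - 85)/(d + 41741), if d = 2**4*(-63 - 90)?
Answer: -21891/39293 ≈ -0.55712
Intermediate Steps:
d = -2448 (d = 16*(-153) = -2448)
(-21806 - 85)/(d + 41741) = (-21806 - 85)/(-2448 + 41741) = -21891/39293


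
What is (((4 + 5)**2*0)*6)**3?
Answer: 0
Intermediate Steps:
(((4 + 5)**2*0)*6)**3 = ((9**2*0)*6)**3 = ((81*0)*6)**3 = (0*6)**3 = 0**3 = 0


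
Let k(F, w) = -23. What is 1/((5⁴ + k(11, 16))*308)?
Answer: 1/185416 ≈ 5.3933e-6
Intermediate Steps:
1/((5⁴ + k(11, 16))*308) = 1/((5⁴ - 23)*308) = 1/((625 - 23)*308) = 1/(602*308) = 1/185416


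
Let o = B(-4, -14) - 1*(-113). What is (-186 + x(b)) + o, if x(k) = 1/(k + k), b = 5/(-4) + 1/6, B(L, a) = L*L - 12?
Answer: -903/13 ≈ -69.462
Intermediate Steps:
B(L, a) = -12 + L² (B(L, a) = L² - 12 = -12 + L²)
b = -13/12 (b = 5*(-¼) + 1*(⅙) = -5/4 + ⅙ = -13/12 ≈ -1.0833)
x(k) = 1/(2*k)
o = 117 (o = (-12 + (-4)²) - 1*(-113) = (-12 + 16) + 113 = 4 + 113 = 117)
(-186 + x(b)) + o = (-186 + 1/(2*(-13/12))) + 117 = (-186 + (½)*(-12/13)) + 117 = (-186 - 6/13) + 117 = -2424/13 + 117 = -903/13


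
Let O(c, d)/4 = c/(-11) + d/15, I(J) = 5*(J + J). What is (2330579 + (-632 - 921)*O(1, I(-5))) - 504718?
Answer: 60955369/33 ≈ 1.8471e+6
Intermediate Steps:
I(J) = 10*J (I(J) = 5*(2*J) = 10*J)
O(c, d) = -4*c/11 + 4*d/15 (O(c, d) = 4*(c/(-11) + d/15) = 4*(c*(-1/11) + d*(1/15)) = 4*(-c/11 + d/15) = -4*c/11 + 4*d/15)
(2330579 + (-632 - 921)*O(1, I(-5))) - 504718 = (2330579 + (-632 - 921)*(-4/11*1 + 4*(10*(-5))/15)) - 504718 = (2330579 - 1553*(-4/11 + (4/15)*(-50))) - 504718 = (2330579 - 1553*(-4/11 - 40/3)) - 504718 = (2330579 - 1553*(-452/33)) - 504718 = (2330579 + 701956/33) - 504718 = 77611063/33 - 504718 = 60955369/33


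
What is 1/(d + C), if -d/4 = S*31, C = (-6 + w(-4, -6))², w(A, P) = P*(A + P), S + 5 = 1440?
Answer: -1/175024 ≈ -5.7135e-6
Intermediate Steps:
S = 1435 (S = -5 + 1440 = 1435)
C = 2916 (C = (-6 - 6*(-4 - 6))² = (-6 - 6*(-10))² = (-6 + 60)² = 54² = 2916)
d = -177940 (d = -5740*31 = -4*44485 = -177940)
1/(d + C) = 1/(-177940 + 2916) = 1/(-175024) = -1/175024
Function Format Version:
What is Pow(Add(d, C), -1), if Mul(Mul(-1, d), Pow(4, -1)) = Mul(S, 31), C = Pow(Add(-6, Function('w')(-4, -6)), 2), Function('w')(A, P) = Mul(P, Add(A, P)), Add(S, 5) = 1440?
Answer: Rational(-1, 175024) ≈ -5.7135e-6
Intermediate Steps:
S = 1435 (S = Add(-5, 1440) = 1435)
C = 2916 (C = Pow(Add(-6, Mul(-6, Add(-4, -6))), 2) = Pow(Add(-6, Mul(-6, -10)), 2) = Pow(Add(-6, 60), 2) = Pow(54, 2) = 2916)
d = -177940 (d = Mul(-4, Mul(1435, 31)) = Mul(-4, 44485) = -177940)
Pow(Add(d, C), -1) = Pow(Add(-177940, 2916), -1) = Pow(-175024, -1) = Rational(-1, 175024)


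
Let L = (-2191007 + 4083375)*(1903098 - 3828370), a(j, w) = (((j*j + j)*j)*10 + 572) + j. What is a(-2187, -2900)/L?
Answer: 104555703955/3643323124096 ≈ 0.028698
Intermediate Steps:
a(j, w) = 572 + j + 10*j*(j + j²) (a(j, w) = (((j² + j)*j)*10 + 572) + j = (((j + j²)*j)*10 + 572) + j = ((j*(j + j²))*10 + 572) + j = (10*j*(j + j²) + 572) + j = (572 + 10*j*(j + j²)) + j = 572 + j + 10*j*(j + j²))
L = -3643323124096 (L = 1892368*(-1925272) = -3643323124096)
a(-2187, -2900)/L = (572 - 2187 + 10*(-2187)² + 10*(-2187)³)/(-3643323124096) = (572 - 2187 + 10*4782969 + 10*(-10460353203))*(-1/3643323124096) = (572 - 2187 + 47829690 - 104603532030)*(-1/3643323124096) = -104555703955*(-1/3643323124096) = 104555703955/3643323124096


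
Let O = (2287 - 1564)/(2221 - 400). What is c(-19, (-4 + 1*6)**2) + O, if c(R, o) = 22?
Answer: 13595/607 ≈ 22.397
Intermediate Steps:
O = 241/607 (O = 723/1821 = 723*(1/1821) = 241/607 ≈ 0.39703)
c(-19, (-4 + 1*6)**2) + O = 22 + 241/607 = 13595/607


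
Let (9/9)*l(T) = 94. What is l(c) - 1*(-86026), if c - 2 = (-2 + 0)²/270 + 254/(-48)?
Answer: 86120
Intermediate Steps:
c = -3539/1080 (c = 2 + ((-2 + 0)²/270 + 254/(-48)) = 2 + ((-2)²*(1/270) + 254*(-1/48)) = 2 + (4*(1/270) - 127/24) = 2 + (2/135 - 127/24) = 2 - 5699/1080 = -3539/1080 ≈ -3.2769)
l(T) = 94
l(c) - 1*(-86026) = 94 - 1*(-86026) = 94 + 86026 = 86120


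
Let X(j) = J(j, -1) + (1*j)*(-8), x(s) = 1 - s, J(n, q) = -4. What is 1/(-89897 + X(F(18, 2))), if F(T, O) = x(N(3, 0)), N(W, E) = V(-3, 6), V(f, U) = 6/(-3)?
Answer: -1/89925 ≈ -1.1120e-5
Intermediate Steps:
V(f, U) = -2 (V(f, U) = 6*(-1/3) = -2)
N(W, E) = -2
F(T, O) = 3 (F(T, O) = 1 - 1*(-2) = 1 + 2 = 3)
X(j) = -4 - 8*j (X(j) = -4 + (1*j)*(-8) = -4 + j*(-8) = -4 - 8*j)
1/(-89897 + X(F(18, 2))) = 1/(-89897 + (-4 - 8*3)) = 1/(-89897 + (-4 - 24)) = 1/(-89897 - 28) = 1/(-89925) = -1/89925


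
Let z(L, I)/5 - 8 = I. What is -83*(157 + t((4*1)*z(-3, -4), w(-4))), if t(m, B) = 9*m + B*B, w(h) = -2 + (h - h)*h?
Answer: -73123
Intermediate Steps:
z(L, I) = 40 + 5*I
w(h) = -2 (w(h) = -2 + 0*h = -2 + 0 = -2)
t(m, B) = B**2 + 9*m (t(m, B) = 9*m + B**2 = B**2 + 9*m)
-83*(157 + t((4*1)*z(-3, -4), w(-4))) = -83*(157 + ((-2)**2 + 9*((4*1)*(40 + 5*(-4))))) = -83*(157 + (4 + 9*(4*(40 - 20)))) = -83*(157 + (4 + 9*(4*20))) = -83*(157 + (4 + 9*80)) = -83*(157 + (4 + 720)) = -83*(157 + 724) = -83*881 = -73123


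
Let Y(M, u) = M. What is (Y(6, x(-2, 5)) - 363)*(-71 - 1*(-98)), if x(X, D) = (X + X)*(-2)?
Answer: -9639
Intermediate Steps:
x(X, D) = -4*X (x(X, D) = (2*X)*(-2) = -4*X)
(Y(6, x(-2, 5)) - 363)*(-71 - 1*(-98)) = (6 - 363)*(-71 - 1*(-98)) = -357*(-71 + 98) = -357*27 = -9639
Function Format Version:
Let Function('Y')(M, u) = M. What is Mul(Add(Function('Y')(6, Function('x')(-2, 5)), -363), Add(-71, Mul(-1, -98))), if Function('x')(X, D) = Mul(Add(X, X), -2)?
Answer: -9639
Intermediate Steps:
Function('x')(X, D) = Mul(-4, X) (Function('x')(X, D) = Mul(Mul(2, X), -2) = Mul(-4, X))
Mul(Add(Function('Y')(6, Function('x')(-2, 5)), -363), Add(-71, Mul(-1, -98))) = Mul(Add(6, -363), Add(-71, Mul(-1, -98))) = Mul(-357, Add(-71, 98)) = Mul(-357, 27) = -9639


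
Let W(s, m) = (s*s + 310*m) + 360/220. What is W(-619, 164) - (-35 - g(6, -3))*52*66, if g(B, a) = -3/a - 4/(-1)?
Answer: 6284109/11 ≈ 5.7128e+5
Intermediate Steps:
W(s, m) = 18/11 + s**2 + 310*m (W(s, m) = (s**2 + 310*m) + 360*(1/220) = (s**2 + 310*m) + 18/11 = 18/11 + s**2 + 310*m)
g(B, a) = 4 - 3/a (g(B, a) = -3/a - 4*(-1) = -3/a + 4 = 4 - 3/a)
W(-619, 164) - (-35 - g(6, -3))*52*66 = (18/11 + (-619)**2 + 310*164) - (-35 - (4 - 3/(-3)))*52*66 = (18/11 + 383161 + 50840) - (-35 - (4 - 3*(-1/3)))*52*66 = 4774029/11 - (-35 - (4 + 1))*52*66 = 4774029/11 - (-35 - 1*5)*52*66 = 4774029/11 - (-35 - 5)*52*66 = 4774029/11 - (-40*52)*66 = 4774029/11 - (-2080)*66 = 4774029/11 - 1*(-137280) = 4774029/11 + 137280 = 6284109/11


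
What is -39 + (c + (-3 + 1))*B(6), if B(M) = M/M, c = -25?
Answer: -66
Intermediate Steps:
B(M) = 1
-39 + (c + (-3 + 1))*B(6) = -39 + (-25 + (-3 + 1))*1 = -39 + (-25 - 2)*1 = -39 - 27*1 = -39 - 27 = -66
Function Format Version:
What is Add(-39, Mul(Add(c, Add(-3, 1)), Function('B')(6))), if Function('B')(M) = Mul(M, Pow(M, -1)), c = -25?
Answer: -66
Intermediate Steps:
Function('B')(M) = 1
Add(-39, Mul(Add(c, Add(-3, 1)), Function('B')(6))) = Add(-39, Mul(Add(-25, Add(-3, 1)), 1)) = Add(-39, Mul(Add(-25, -2), 1)) = Add(-39, Mul(-27, 1)) = Add(-39, -27) = -66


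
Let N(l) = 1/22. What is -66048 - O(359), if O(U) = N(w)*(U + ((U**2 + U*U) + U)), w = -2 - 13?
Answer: -855768/11 ≈ -77797.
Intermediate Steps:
w = -15
N(l) = 1/22 (N(l) = 1*(1/22) = 1/22)
O(U) = U/11 + U**2/11 (O(U) = (U + ((U**2 + U*U) + U))/22 = (U + ((U**2 + U**2) + U))/22 = (U + (2*U**2 + U))/22 = (U + (U + 2*U**2))/22 = (2*U + 2*U**2)/22 = U/11 + U**2/11)
-66048 - O(359) = -66048 - 359*(1 + 359)/11 = -66048 - 359*360/11 = -66048 - 1*129240/11 = -66048 - 129240/11 = -855768/11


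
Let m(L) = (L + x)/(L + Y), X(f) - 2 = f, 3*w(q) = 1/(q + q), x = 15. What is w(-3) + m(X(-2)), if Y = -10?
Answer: -14/9 ≈ -1.5556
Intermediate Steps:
w(q) = 1/(6*q) (w(q) = 1/(3*(q + q)) = 1/(3*((2*q))) = (1/(2*q))/3 = 1/(6*q))
X(f) = 2 + f
m(L) = (15 + L)/(-10 + L) (m(L) = (L + 15)/(L - 10) = (15 + L)/(-10 + L))
w(-3) + m(X(-2)) = (⅙)/(-3) + (15 + (2 - 2))/(-10 + (2 - 2)) = (⅙)*(-⅓) + (15 + 0)/(-10 + 0) = -1/18 + 15/(-10) = -1/18 - ⅒*15 = -1/18 - 3/2 = -14/9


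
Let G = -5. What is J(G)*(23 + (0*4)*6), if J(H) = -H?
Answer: 115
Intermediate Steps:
J(G)*(23 + (0*4)*6) = (-1*(-5))*(23 + (0*4)*6) = 5*(23 + 0*6) = 5*(23 + 0) = 5*23 = 115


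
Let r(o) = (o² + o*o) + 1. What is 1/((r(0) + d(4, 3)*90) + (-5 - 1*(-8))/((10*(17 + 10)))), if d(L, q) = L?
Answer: 90/32491 ≈ 0.0027700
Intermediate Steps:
r(o) = 1 + 2*o² (r(o) = (o² + o²) + 1 = 2*o² + 1 = 1 + 2*o²)
1/((r(0) + d(4, 3)*90) + (-5 - 1*(-8))/((10*(17 + 10)))) = 1/(((1 + 2*0²) + 4*90) + (-5 - 1*(-8))/((10*(17 + 10)))) = 1/(((1 + 2*0) + 360) + (-5 + 8)/((10*27))) = 1/(((1 + 0) + 360) + 3/270) = 1/((1 + 360) + (1/270)*3) = 1/(361 + 1/90) = 1/(32491/90) = 90/32491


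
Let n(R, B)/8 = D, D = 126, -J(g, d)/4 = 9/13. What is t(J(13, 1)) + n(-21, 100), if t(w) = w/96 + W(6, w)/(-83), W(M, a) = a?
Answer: 669315/664 ≈ 1008.0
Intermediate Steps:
J(g, d) = -36/13
t(w) = -13*w/7968 (t(w) = w/96 + w/(-83) = w*(1/96) + w*(-1/83) = w/96 - w/83 = -13*w/7968)
n(R, B) = 1008 (n(R, B) = 8*126 = 1008)
t(J(13, 1)) + n(-21, 100) = -13/7968*(-36/13) + 1008 = 3/664 + 1008 = 669315/664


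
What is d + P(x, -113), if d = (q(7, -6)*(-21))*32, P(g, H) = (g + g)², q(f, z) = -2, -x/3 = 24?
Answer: 22080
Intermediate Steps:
x = -72 (x = -3*24 = -72)
P(g, H) = 4*g² (P(g, H) = (2*g)² = 4*g²)
d = 1344 (d = -2*(-21)*32 = 42*32 = 1344)
d + P(x, -113) = 1344 + 4*(-72)² = 1344 + 4*5184 = 1344 + 20736 = 22080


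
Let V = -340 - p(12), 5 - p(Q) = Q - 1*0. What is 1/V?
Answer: -1/333 ≈ -0.0030030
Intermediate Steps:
p(Q) = 5 - Q (p(Q) = 5 - (Q - 1*0) = 5 - (Q + 0) = 5 - Q)
V = -333 (V = -340 - (5 - 1*12) = -340 - (5 - 12) = -340 - 1*(-7) = -340 + 7 = -333)
1/V = 1/(-333) = -1/333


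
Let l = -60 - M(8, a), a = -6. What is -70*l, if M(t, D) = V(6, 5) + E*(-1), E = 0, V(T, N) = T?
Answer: 4620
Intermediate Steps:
M(t, D) = 6 (M(t, D) = 6 + 0*(-1) = 6 + 0 = 6)
l = -66 (l = -60 - 1*6 = -60 - 6 = -66)
-70*l = -70*(-66) = 4620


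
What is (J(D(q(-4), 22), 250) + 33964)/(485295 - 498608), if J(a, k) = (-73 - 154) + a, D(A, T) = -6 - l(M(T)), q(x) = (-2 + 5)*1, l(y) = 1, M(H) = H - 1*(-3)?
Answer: -33730/13313 ≈ -2.5336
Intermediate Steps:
M(H) = 3 + H (M(H) = H + 3 = 3 + H)
q(x) = 3 (q(x) = 3*1 = 3)
D(A, T) = -7 (D(A, T) = -6 - 1*1 = -6 - 1 = -7)
J(a, k) = -227 + a
(J(D(q(-4), 22), 250) + 33964)/(485295 - 498608) = ((-227 - 7) + 33964)/(485295 - 498608) = (-234 + 33964)/(-13313) = 33730*(-1/13313) = -33730/13313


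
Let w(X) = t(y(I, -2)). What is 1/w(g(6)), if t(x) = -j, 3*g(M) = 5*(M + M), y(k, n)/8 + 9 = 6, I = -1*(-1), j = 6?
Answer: -⅙ ≈ -0.16667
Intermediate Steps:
I = 1
y(k, n) = -24 (y(k, n) = -72 + 8*6 = -72 + 48 = -24)
g(M) = 10*M/3 (g(M) = (5*(M + M))/3 = (5*(2*M))/3 = (10*M)/3 = 10*M/3)
t(x) = -6 (t(x) = -1*6 = -6)
w(X) = -6
1/w(g(6)) = 1/(-6) = -⅙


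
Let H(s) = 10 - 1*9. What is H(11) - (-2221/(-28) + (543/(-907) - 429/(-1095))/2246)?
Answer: -815301100729/10409693420 ≈ -78.321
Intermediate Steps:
H(s) = 1 (H(s) = 10 - 9 = 1)
H(11) - (-2221/(-28) + (543/(-907) - 429/(-1095))/2246) = 1 - (-2221/(-28) + (543/(-907) - 429/(-1095))/2246) = 1 - (-2221*(-1/28) + (543*(-1/907) - 429*(-1/1095))*(1/2246)) = 1 - (2221/28 + (-543/907 + 143/365)*(1/2246)) = 1 - (2221/28 - 68494/331055*1/2246) = 1 - (2221/28 - 34247/371774765) = 1 - 1*825710794149/10409693420 = 1 - 825710794149/10409693420 = -815301100729/10409693420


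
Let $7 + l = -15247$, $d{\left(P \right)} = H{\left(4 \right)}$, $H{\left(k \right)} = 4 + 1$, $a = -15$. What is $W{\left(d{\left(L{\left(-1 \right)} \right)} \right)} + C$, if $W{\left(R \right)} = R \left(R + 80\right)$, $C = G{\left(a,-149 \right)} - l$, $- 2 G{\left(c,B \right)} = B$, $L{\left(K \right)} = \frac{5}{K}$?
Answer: $\frac{31507}{2} \approx 15754.0$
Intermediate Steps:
$H{\left(k \right)} = 5$
$d{\left(P \right)} = 5$
$G{\left(c,B \right)} = - \frac{B}{2}$
$l = -15254$ ($l = -7 - 15247 = -15254$)
$C = \frac{30657}{2}$ ($C = \left(- \frac{1}{2}\right) \left(-149\right) - -15254 = \frac{149}{2} + 15254 = \frac{30657}{2} \approx 15329.0$)
$W{\left(R \right)} = R \left(80 + R\right)$
$W{\left(d{\left(L{\left(-1 \right)} \right)} \right)} + C = 5 \left(80 + 5\right) + \frac{30657}{2} = 5 \cdot 85 + \frac{30657}{2} = 425 + \frac{30657}{2} = \frac{31507}{2}$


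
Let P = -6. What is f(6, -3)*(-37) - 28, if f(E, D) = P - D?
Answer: 83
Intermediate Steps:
f(E, D) = -6 - D
f(6, -3)*(-37) - 28 = (-6 - 1*(-3))*(-37) - 28 = (-6 + 3)*(-37) - 28 = -3*(-37) - 28 = 111 - 28 = 83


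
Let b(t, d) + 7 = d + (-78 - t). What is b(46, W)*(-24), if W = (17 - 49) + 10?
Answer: 3672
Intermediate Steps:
W = -22 (W = -32 + 10 = -22)
b(t, d) = -85 + d - t (b(t, d) = -7 + (d + (-78 - t)) = -7 + (-78 + d - t) = -85 + d - t)
b(46, W)*(-24) = (-85 - 22 - 1*46)*(-24) = (-85 - 22 - 46)*(-24) = -153*(-24) = 3672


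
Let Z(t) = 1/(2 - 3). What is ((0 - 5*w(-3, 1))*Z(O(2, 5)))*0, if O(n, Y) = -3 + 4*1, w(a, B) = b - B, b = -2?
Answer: 0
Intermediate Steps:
w(a, B) = -2 - B
O(n, Y) = 1 (O(n, Y) = -3 + 4 = 1)
Z(t) = -1 (Z(t) = 1/(-1) = -1)
((0 - 5*w(-3, 1))*Z(O(2, 5)))*0 = ((0 - 5*(-2 - 1*1))*(-1))*0 = ((0 - 5*(-2 - 1))*(-1))*0 = ((0 - 5*(-3))*(-1))*0 = ((0 + 15)*(-1))*0 = (15*(-1))*0 = -15*0 = 0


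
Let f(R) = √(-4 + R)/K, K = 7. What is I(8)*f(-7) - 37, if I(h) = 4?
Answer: -37 + 4*I*√11/7 ≈ -37.0 + 1.8952*I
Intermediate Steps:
f(R) = √(-4 + R)/7
I(8)*f(-7) - 37 = 4*(√(-4 - 7)/7) - 37 = 4*(√(-11)/7) - 37 = 4*((I*√11)/7) - 37 = 4*(I*√11/7) - 37 = 4*I*√11/7 - 37 = -37 + 4*I*√11/7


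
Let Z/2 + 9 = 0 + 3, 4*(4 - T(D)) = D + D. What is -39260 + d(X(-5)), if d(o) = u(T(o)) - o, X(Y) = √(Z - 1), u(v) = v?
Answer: -39256 - 3*I*√13/2 ≈ -39256.0 - 5.4083*I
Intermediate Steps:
T(D) = 4 - D/2 (T(D) = 4 - (D + D)/4 = 4 - D/2)
Z = -12 (Z = -18 + 2*(0 + 3) = -18 + 2*3 = -18 + 6 = -12)
X(Y) = I*√13 (X(Y) = √(-12 - 1) = √(-13) = I*√13)
d(o) = 4 - 3*o/2 (d(o) = (4 - o/2) - o = 4 - 3*o/2)
-39260 + d(X(-5)) = -39260 + (4 - 3*I*√13/2) = -39256 - 3*I*√13/2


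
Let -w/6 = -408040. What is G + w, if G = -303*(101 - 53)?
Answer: 2433696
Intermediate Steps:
w = 2448240 (w = -6*(-408040) = 2448240)
G = -14544 (G = -303*48 = -14544)
G + w = -14544 + 2448240 = 2433696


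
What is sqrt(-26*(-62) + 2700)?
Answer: 14*sqrt(22) ≈ 65.666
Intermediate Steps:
sqrt(-26*(-62) + 2700) = sqrt(1612 + 2700) = sqrt(4312) = 14*sqrt(22)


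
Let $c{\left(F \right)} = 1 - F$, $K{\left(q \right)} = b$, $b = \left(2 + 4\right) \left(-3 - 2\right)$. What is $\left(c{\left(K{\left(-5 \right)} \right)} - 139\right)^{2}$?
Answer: $11664$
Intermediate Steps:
$b = -30$ ($b = 6 \left(-5\right) = -30$)
$K{\left(q \right)} = -30$
$\left(c{\left(K{\left(-5 \right)} \right)} - 139\right)^{2} = \left(\left(1 - -30\right) - 139\right)^{2} = \left(\left(1 + 30\right) - 139\right)^{2} = \left(31 - 139\right)^{2} = \left(-108\right)^{2} = 11664$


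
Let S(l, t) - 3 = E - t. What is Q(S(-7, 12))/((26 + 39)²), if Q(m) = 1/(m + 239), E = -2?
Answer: 1/963300 ≈ 1.0381e-6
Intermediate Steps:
S(l, t) = 1 - t (S(l, t) = 3 + (-2 - t) = 1 - t)
Q(m) = 1/(239 + m)
Q(S(-7, 12))/((26 + 39)²) = 1/((239 + (1 - 1*12))*((26 + 39)²)) = 1/((239 + (1 - 12))*(65²)) = 1/((239 - 11)*4225) = (1/4225)/228 = (1/228)*(1/4225) = 1/963300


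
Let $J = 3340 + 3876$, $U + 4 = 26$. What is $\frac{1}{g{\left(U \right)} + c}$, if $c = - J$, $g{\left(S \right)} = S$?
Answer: $- \frac{1}{7194} \approx -0.000139$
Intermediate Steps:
$U = 22$ ($U = -4 + 26 = 22$)
$J = 7216$
$c = -7216$ ($c = \left(-1\right) 7216 = -7216$)
$\frac{1}{g{\left(U \right)} + c} = \frac{1}{22 - 7216} = \frac{1}{-7194} = - \frac{1}{7194}$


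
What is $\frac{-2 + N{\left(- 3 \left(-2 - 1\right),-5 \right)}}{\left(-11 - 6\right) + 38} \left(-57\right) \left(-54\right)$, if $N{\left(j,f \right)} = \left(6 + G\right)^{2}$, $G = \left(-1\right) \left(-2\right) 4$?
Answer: $\frac{199044}{7} \approx 28435.0$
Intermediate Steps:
$G = 8$ ($G = 2 \cdot 4 = 8$)
$N{\left(j,f \right)} = 196$ ($N{\left(j,f \right)} = \left(6 + 8\right)^{2} = 14^{2} = 196$)
$\frac{-2 + N{\left(- 3 \left(-2 - 1\right),-5 \right)}}{\left(-11 - 6\right) + 38} \left(-57\right) \left(-54\right) = \frac{-2 + 196}{\left(-11 - 6\right) + 38} \left(-57\right) \left(-54\right) = \frac{194}{-17 + 38} \left(-57\right) \left(-54\right) = \frac{194}{21} \left(-57\right) \left(-54\right) = \left(- \frac{3686}{7}\right) \left(-54\right) = \frac{199044}{7}$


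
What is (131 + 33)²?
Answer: 26896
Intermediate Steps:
(131 + 33)² = 164² = 26896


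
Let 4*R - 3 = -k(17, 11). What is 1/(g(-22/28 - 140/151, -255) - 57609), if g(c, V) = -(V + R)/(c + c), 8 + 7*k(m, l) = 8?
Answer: -4828/278494575 ≈ -1.7336e-5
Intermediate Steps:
k(m, l) = 0 (k(m, l) = -8/7 + (⅐)*8 = -8/7 + 8/7 = 0)
R = ¾ (R = ¾ + (-1*0)/4 = ¾ + (¼)*0 = ¾ + 0 = ¾ ≈ 0.75000)
g(c, V) = -(¾ + V)/(2*c) (g(c, V) = -(V + ¾)/(c + c) = -(¾ + V)/(2*c))
1/(g(-22/28 - 140/151, -255) - 57609) = 1/((-3 - 4*(-255))/(8*(-22/28 - 140/151)) - 57609) = 1/((-3 + 1020)/(8*(-22*1/28 - 140*1/151)) - 57609) = 1/((⅛)*1017/(-11/14 - 140/151) - 57609) = 1/((⅛)*1017/(-3621/2114) - 57609) = 1/((⅛)*(-2114/3621)*1017 - 57609) = 1/(-358323/4828 - 57609) = 1/(-278494575/4828) = -4828/278494575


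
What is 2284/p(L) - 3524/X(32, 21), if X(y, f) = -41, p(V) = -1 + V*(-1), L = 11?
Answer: -12839/123 ≈ -104.38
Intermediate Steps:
p(V) = -1 - V
2284/p(L) - 3524/X(32, 21) = 2284/(-1 - 1*11) - 3524/(-41) = 2284/(-1 - 11) - 3524*(-1/41) = 2284/(-12) + 3524/41 = 2284*(-1/12) + 3524/41 = -571/3 + 3524/41 = -12839/123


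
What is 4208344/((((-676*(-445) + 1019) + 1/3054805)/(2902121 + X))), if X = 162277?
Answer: 9848722583570865540/230514821599 ≈ 4.2725e+7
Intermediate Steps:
4208344/((((-676*(-445) + 1019) + 1/3054805)/(2902121 + X))) = 4208344/((((-676*(-445) + 1019) + 1/3054805)/(2902121 + 162277))) = 4208344/((((300820 + 1019) + 1/3054805)/3064398)) = 4208344/(((301839 + 1/3054805)*(1/3064398))) = 4208344/(((922059286396/3054805)*(1/3064398))) = 4208344/(461029643198/4680569166195) = 4208344*(4680569166195/461029643198) = 9848722583570865540/230514821599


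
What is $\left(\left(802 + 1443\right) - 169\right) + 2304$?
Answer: $4380$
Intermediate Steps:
$\left(\left(802 + 1443\right) - 169\right) + 2304 = \left(2245 - 169\right) + 2304 = 2076 + 2304 = 4380$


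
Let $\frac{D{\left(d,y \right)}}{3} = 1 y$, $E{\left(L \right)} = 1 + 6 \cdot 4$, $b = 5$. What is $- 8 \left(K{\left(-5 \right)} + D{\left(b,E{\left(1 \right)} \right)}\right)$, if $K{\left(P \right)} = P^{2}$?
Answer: $-800$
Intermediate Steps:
$E{\left(L \right)} = 25$ ($E{\left(L \right)} = 1 + 24 = 25$)
$D{\left(d,y \right)} = 3 y$ ($D{\left(d,y \right)} = 3 \cdot 1 y = 3 y$)
$- 8 \left(K{\left(-5 \right)} + D{\left(b,E{\left(1 \right)} \right)}\right) = - 8 \left(\left(-5\right)^{2} + 3 \cdot 25\right) = - 8 \left(25 + 75\right) = \left(-8\right) 100 = -800$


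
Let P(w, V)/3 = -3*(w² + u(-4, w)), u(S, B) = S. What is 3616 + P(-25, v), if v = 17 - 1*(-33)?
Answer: -1973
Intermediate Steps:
v = 50 (v = 17 + 33 = 50)
P(w, V) = 36 - 9*w² (P(w, V) = 3*(-3*(w² - 4)) = 3*(-3*(-4 + w²)) = 3*(12 - 3*w²) = 36 - 9*w²)
3616 + P(-25, v) = 3616 + (36 - 9*(-25)²) = 3616 + (36 - 9*625) = 3616 + (36 - 5625) = 3616 - 5589 = -1973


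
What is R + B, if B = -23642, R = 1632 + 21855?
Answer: -155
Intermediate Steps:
R = 23487
R + B = 23487 - 23642 = -155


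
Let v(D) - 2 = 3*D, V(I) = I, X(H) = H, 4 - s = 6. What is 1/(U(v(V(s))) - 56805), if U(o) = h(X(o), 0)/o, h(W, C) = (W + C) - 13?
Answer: -4/227203 ≈ -1.7605e-5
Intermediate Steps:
s = -2 (s = 4 - 1*6 = 4 - 6 = -2)
h(W, C) = -13 + C + W (h(W, C) = (C + W) - 13 = -13 + C + W)
v(D) = 2 + 3*D
U(o) = (-13 + o)/o (U(o) = (-13 + 0 + o)/o = (-13 + o)/o)
1/(U(v(V(s))) - 56805) = 1/((-13 + (2 + 3*(-2)))/(2 + 3*(-2)) - 56805) = 1/((-13 + (2 - 6))/(2 - 6) - 56805) = 1/((-13 - 4)/(-4) - 56805) = 1/(-¼*(-17) - 56805) = 1/(17/4 - 56805) = 1/(-227203/4) = -4/227203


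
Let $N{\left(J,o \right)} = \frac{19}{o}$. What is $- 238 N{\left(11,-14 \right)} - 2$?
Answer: $321$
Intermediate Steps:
$- 238 N{\left(11,-14 \right)} - 2 = - 238 \frac{19}{-14} - 2 = - 238 \cdot 19 \left(- \frac{1}{14}\right) - 2 = \left(-238\right) \left(- \frac{19}{14}\right) - 2 = 323 - 2 = 321$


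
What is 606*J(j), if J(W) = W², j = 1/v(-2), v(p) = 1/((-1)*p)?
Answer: 2424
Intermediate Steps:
v(p) = -1/p
j = 2 (j = 1/(-1/(-2)) = 1/(-1*(-½)) = 1/(½) = 2)
606*J(j) = 606*2² = 606*4 = 2424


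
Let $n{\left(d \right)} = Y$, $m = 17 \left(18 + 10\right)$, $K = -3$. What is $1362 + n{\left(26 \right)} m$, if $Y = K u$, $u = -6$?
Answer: $9930$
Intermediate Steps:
$Y = 18$ ($Y = \left(-3\right) \left(-6\right) = 18$)
$m = 476$ ($m = 17 \cdot 28 = 476$)
$n{\left(d \right)} = 18$
$1362 + n{\left(26 \right)} m = 1362 + 18 \cdot 476 = 1362 + 8568 = 9930$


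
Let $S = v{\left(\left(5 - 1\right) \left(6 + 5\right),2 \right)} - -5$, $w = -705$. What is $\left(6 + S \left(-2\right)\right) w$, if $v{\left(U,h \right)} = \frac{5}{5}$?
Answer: $4230$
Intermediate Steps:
$v{\left(U,h \right)} = 1$ ($v{\left(U,h \right)} = 5 \cdot \frac{1}{5} = 1$)
$S = 6$ ($S = 1 - -5 = 1 + 5 = 6$)
$\left(6 + S \left(-2\right)\right) w = \left(6 + 6 \left(-2\right)\right) \left(-705\right) = \left(6 - 12\right) \left(-705\right) = \left(-6\right) \left(-705\right) = 4230$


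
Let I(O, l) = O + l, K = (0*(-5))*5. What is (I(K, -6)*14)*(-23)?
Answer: 1932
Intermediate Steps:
K = 0 (K = 0*5 = 0)
(I(K, -6)*14)*(-23) = ((0 - 6)*14)*(-23) = -6*14*(-23) = -84*(-23) = 1932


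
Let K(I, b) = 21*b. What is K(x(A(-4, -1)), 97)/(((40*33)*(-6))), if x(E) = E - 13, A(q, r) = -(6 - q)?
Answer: -679/2640 ≈ -0.25720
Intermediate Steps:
A(q, r) = -6 + q
x(E) = -13 + E
K(x(A(-4, -1)), 97)/(((40*33)*(-6))) = (21*97)/(((40*33)*(-6))) = 2037/((1320*(-6))) = 2037/(-7920) = 2037*(-1/7920) = -679/2640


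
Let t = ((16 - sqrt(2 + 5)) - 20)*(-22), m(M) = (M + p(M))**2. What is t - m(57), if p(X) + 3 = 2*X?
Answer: -28136 + 22*sqrt(7) ≈ -28078.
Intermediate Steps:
p(X) = -3 + 2*X
m(M) = (-3 + 3*M)**2 (m(M) = (M + (-3 + 2*M))**2 = (-3 + 3*M)**2)
t = 88 + 22*sqrt(7) (t = ((16 - sqrt(7)) - 20)*(-22) = (-4 - sqrt(7))*(-22) = 88 + 22*sqrt(7) ≈ 146.21)
t - m(57) = (88 + 22*sqrt(7)) - 9*(-1 + 57)**2 = (88 + 22*sqrt(7)) - 9*56**2 = (88 + 22*sqrt(7)) - 9*3136 = (88 + 22*sqrt(7)) - 1*28224 = (88 + 22*sqrt(7)) - 28224 = -28136 + 22*sqrt(7)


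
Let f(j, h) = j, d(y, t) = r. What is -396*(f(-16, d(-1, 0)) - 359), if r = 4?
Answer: 148500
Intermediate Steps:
d(y, t) = 4
-396*(f(-16, d(-1, 0)) - 359) = -396*(-16 - 359) = -396*(-375) = 148500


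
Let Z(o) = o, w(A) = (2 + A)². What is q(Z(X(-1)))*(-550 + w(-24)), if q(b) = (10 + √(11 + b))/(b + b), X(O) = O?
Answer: 330 + 33*√10 ≈ 434.35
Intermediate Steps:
q(b) = (10 + √(11 + b))/(2*b) (q(b) = (10 + √(11 + b))/((2*b)) = (10 + √(11 + b))*(1/(2*b)) = (10 + √(11 + b))/(2*b))
q(Z(X(-1)))*(-550 + w(-24)) = ((½)*(10 + √(11 - 1))/(-1))*(-550 + (2 - 24)²) = ((½)*(-1)*(10 + √10))*(-550 + (-22)²) = (-5 - √10/2)*(-550 + 484) = (-5 - √10/2)*(-66) = 330 + 33*√10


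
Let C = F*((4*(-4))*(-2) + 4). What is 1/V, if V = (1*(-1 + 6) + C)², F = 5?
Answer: 1/34225 ≈ 2.9218e-5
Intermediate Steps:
C = 180 (C = 5*((4*(-4))*(-2) + 4) = 5*(-16*(-2) + 4) = 5*(32 + 4) = 5*36 = 180)
V = 34225 (V = (1*(-1 + 6) + 180)² = (1*5 + 180)² = (5 + 180)² = 185² = 34225)
1/V = 1/34225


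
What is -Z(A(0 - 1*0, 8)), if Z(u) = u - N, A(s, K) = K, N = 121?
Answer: 113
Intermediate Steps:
Z(u) = -121 + u (Z(u) = u - 1*121 = u - 121 = -121 + u)
-Z(A(0 - 1*0, 8)) = -(-121 + 8) = -1*(-113) = 113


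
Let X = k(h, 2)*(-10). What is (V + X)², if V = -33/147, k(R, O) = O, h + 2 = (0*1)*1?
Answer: 982081/2401 ≈ 409.03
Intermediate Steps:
h = -2 (h = -2 + (0*1)*1 = -2 + 0*1 = -2 + 0 = -2)
V = -11/49 (V = -33*1/147 = -11/49 ≈ -0.22449)
X = -20 (X = 2*(-10) = -20)
(V + X)² = (-11/49 - 20)² = (-991/49)² = 982081/2401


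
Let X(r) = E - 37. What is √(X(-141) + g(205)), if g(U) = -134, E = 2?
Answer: 13*I ≈ 13.0*I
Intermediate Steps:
X(r) = -35 (X(r) = 2 - 37 = -35)
√(X(-141) + g(205)) = √(-35 - 134) = √(-169) = 13*I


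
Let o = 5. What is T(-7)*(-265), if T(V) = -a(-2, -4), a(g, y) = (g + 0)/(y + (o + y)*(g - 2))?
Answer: 265/4 ≈ 66.250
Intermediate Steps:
a(g, y) = g/(y + (-2 + g)*(5 + y)) (a(g, y) = (g + 0)/(y + (5 + y)*(g - 2)) = g/(y + (5 + y)*(-2 + g)) = g/(y + (-2 + g)*(5 + y)))
T(V) = -¼ (T(V) = -(-2)/(-10 - 1*(-4) + 5*(-2) - 2*(-4)) = -(-2)/(-10 + 4 - 10 + 8) = -(-2)/(-8) = -(-2)*(-1)/8 = -1*¼ = -¼)
T(-7)*(-265) = -¼*(-265) = 265/4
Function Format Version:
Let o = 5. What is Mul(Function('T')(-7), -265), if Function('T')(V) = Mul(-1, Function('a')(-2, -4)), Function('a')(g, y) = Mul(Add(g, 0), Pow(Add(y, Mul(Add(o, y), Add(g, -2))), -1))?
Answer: Rational(265, 4) ≈ 66.250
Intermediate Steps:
Function('a')(g, y) = Mul(g, Pow(Add(y, Mul(Add(-2, g), Add(5, y))), -1)) (Function('a')(g, y) = Mul(Add(g, 0), Pow(Add(y, Mul(Add(5, y), Add(g, -2))), -1)) = Mul(g, Pow(Add(y, Mul(Add(5, y), Add(-2, g))), -1)) = Mul(g, Pow(Add(y, Mul(Add(-2, g), Add(5, y))), -1)))
Function('T')(V) = Rational(-1, 4) (Function('T')(V) = Mul(-1, Mul(-2, Pow(Add(-10, Mul(-1, -4), Mul(5, -2), Mul(-2, -4)), -1))) = Mul(-1, Mul(-2, Pow(Add(-10, 4, -10, 8), -1))) = Mul(-1, Mul(-2, Pow(-8, -1))) = Mul(-1, Mul(-2, Rational(-1, 8))) = Mul(-1, Rational(1, 4)) = Rational(-1, 4))
Mul(Function('T')(-7), -265) = Mul(Rational(-1, 4), -265) = Rational(265, 4)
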